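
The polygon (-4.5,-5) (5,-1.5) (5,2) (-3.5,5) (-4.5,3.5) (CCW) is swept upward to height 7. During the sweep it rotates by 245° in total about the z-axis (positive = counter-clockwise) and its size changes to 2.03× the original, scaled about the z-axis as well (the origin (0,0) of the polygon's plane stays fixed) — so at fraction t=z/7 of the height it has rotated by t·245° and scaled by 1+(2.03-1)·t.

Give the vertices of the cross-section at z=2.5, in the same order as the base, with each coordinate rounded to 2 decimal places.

Cross-section at z=2.5: (6.56,-6.45) (2.35,6.74) (-2.43,6.95) (-7.04,-4.48) (-5.05,-5.94)

t = z/height = 2.5/7 = 0.357143
s = 1 + (scale-1)·z/height = 1 + (2.03-1)·2.5/7 = 1.367857
θ = twist·z/height = 245°·2.5/7 = 87.5000° = 1.527163 rad
cos θ = 0.043619, sin θ = 0.999048 (intermediates below are computed at full precision and shown rounded to 5 d.p.)
v1: (-4.5,-5) → rotate → (4.79895,-4.71381) → ×s → (6.56428,-6.44782) → (6.56,-6.45)
v2: (5,-1.5) → rotate → (1.71667,4.92981) → ×s → (2.34816,6.74328) → (2.35,6.74)
v3: (5,2) → rotate → (-1.78000,5.08248) → ×s → (-2.43479,6.95211) → (-2.43,6.95)
v4: (-3.5,5) → rotate → (-5.14791,-3.27857) → ×s → (-7.04160,-4.48462) → (-7.04,-4.48)
v5: (-4.5,3.5) → rotate → (-3.69296,-4.34305) → ×s → (-5.05144,-5.94067) → (-5.05,-5.94)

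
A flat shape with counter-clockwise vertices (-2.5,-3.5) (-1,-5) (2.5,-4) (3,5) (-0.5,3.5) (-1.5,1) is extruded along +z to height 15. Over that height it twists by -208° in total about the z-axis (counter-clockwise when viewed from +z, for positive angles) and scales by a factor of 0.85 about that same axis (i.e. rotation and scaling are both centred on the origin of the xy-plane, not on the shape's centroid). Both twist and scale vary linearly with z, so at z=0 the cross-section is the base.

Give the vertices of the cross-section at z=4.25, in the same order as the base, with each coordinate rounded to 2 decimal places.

Cross-section at z=4.25: (-4.11,0.32) (-4.59,-1.65) (-2.05,-4.03) (5.58,0.01) (2.62,2.14) (0.08,1.72)

t = z/height = 4.25/15 = 0.283333
s = 1 + (scale-1)·z/height = 1 + (0.85-1)·4.25/15 = 0.957500
θ = twist·z/height = -208°·4.25/15 = -58.9333° = -1.028581 rad
cos θ = 0.516035, sin θ = -0.856567 (intermediates below are computed at full precision and shown rounded to 5 d.p.)
v1: (-2.5,-3.5) → rotate → (-4.28807,0.33530) → ×s → (-4.10583,0.32105) → (-4.11,0.32)
v2: (-1,-5) → rotate → (-4.79887,-1.72361) → ×s → (-4.59492,-1.65035) → (-4.59,-1.65)
v3: (2.5,-4) → rotate → (-2.13618,-4.20556) → ×s → (-2.04539,-4.02682) → (-2.05,-4.03)
v4: (3,5) → rotate → (5.83094,0.01047) → ×s → (5.58313,0.01003) → (5.58,0.01)
v5: (-0.5,3.5) → rotate → (2.73997,2.23441) → ×s → (2.62352,2.13944) → (2.62,2.14)
v6: (-1.5,1) → rotate → (0.08251,1.80089) → ×s → (0.07901,1.72435) → (0.08,1.72)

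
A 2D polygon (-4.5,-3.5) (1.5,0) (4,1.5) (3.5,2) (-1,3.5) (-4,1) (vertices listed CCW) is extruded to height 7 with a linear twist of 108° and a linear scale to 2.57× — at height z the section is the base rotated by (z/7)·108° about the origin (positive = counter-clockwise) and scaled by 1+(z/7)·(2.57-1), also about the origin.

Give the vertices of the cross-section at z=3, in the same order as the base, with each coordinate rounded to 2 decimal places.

Cross-section at z=3: (-0.97,-9.49) (1.73,1.81) (2.81,6.57) (1.63,6.54) (-5.39,2.84) (-5.83,-3.68)

t = z/height = 3/7 = 0.428571
s = 1 + (scale-1)·z/height = 1 + (2.57-1)·3/7 = 1.672857
θ = twist·z/height = 108°·3/7 = 46.2857° = 0.807838 rad
cos θ = 0.691063, sin θ = 0.722795 (intermediates below are computed at full precision and shown rounded to 5 d.p.)
v1: (-4.5,-3.5) → rotate → (-0.58000,-5.67130) → ×s → (-0.97026,-9.48727) → (-0.97,-9.49)
v2: (1.5,0) → rotate → (1.03659,1.08419) → ×s → (1.73407,1.81370) → (1.73,1.81)
v3: (4,1.5) → rotate → (1.68006,3.92777) → ×s → (2.81050,6.57060) → (2.81,6.57)
v4: (3.5,2) → rotate → (0.97313,3.91191) → ×s → (1.62791,6.54406) → (1.63,6.54)
v5: (-1,3.5) → rotate → (-3.22084,1.69592) → ×s → (-5.38801,2.83704) → (-5.39,2.84)
v6: (-4,1) → rotate → (-3.48705,-2.20012) → ×s → (-5.83333,-3.68048) → (-5.83,-3.68)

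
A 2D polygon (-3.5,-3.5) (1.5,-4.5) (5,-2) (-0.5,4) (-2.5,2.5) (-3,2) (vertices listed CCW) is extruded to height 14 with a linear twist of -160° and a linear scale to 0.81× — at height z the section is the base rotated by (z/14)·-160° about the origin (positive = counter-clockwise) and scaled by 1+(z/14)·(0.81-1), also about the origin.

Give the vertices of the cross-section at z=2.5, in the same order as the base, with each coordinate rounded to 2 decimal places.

t = z/height = 2.5/14 = 0.178571
s = 1 + (scale-1)·z/height = 1 + (0.81-1)·2.5/14 = 0.966071
θ = twist·z/height = -160°·2.5/14 = -28.5714° = -0.498666 rad
cos θ = 0.878222, sin θ = -0.478254 (intermediates below are computed at full precision and shown rounded to 5 d.p.)
v1: (-3.5,-3.5) → rotate → (-4.74766,-1.39989) → ×s → (-4.58658,-1.35239) → (-4.59,-1.35)
v2: (1.5,-4.5) → rotate → (-0.83481,-4.66938) → ×s → (-0.80649,-4.51095) → (-0.81,-4.51)
v3: (5,-2) → rotate → (3.43460,-4.14771) → ×s → (3.31807,-4.00699) → (3.32,-4.01)
v4: (-0.5,4) → rotate → (1.47391,3.75201) → ×s → (1.42390,3.62471) → (1.42,3.62)
v5: (-2.5,2.5) → rotate → (-0.99992,3.39119) → ×s → (-0.96599,3.27613) → (-0.97,3.28)
v6: (-3,2) → rotate → (-1.67816,3.19121) → ×s → (-1.62122,3.08293) → (-1.62,3.08)

Cross-section at z=2.5: (-4.59,-1.35) (-0.81,-4.51) (3.32,-4.01) (1.42,3.62) (-0.97,3.28) (-1.62,3.08)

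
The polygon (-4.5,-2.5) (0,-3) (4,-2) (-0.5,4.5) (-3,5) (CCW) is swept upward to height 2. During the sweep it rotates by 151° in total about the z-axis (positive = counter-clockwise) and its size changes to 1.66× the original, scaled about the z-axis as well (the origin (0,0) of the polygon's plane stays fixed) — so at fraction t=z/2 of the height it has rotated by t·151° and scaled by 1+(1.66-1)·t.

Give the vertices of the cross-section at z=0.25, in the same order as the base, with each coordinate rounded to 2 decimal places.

Cross-section at z=0.25: (-3.73,-4.14) (1.05,-3.07) (4.80,-0.65) (-2.09,4.43) (-4.82,4.07)

t = z/height = 0.25/2 = 0.125
s = 1 + (scale-1)·z/height = 1 + (1.66-1)·0.25/2 = 1.082500
θ = twist·z/height = 151°·0.25/2 = 18.8750° = 0.329431 rad
cos θ = 0.946227, sin θ = 0.323505 (intermediates below are computed at full precision and shown rounded to 5 d.p.)
v1: (-4.5,-2.5) → rotate → (-3.44926,-3.82134) → ×s → (-3.73382,-4.13660) → (-3.73,-4.14)
v2: (0,-3) → rotate → (0.97051,-2.83868) → ×s → (1.05058,-3.07287) → (1.05,-3.07)
v3: (4,-2) → rotate → (4.43192,-0.59843) → ×s → (4.79755,-0.64781) → (4.80,-0.65)
v4: (-0.5,4.5) → rotate → (-1.92888,4.09627) → ×s → (-2.08802,4.43421) → (-2.09,4.43)
v5: (-3,5) → rotate → (-4.45620,3.76062) → ×s → (-4.82384,4.07087) → (-4.82,4.07)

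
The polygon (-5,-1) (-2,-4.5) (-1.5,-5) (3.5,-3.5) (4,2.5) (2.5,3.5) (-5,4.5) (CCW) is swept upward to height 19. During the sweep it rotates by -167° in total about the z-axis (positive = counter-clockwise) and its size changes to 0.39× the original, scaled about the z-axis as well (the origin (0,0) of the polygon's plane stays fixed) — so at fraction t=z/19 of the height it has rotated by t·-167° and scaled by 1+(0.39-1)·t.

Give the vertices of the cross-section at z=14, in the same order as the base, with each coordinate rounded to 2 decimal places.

Cross-section at z=14: (1.04,2.61) (-1.48,2.27) (-1.86,2.19) (-2.67,-0.56) (-0.05,-2.60) (0.86,-2.20) (3.58,0.96)

t = z/height = 14/19 = 0.736842
s = 1 + (scale-1)·z/height = 1 + (0.39-1)·14/19 = 0.550526
θ = twist·z/height = -167°·14/19 = -123.0526° = -2.147674 rad
cos θ = -0.545409, sin θ = -0.838170 (intermediates below are computed at full precision and shown rounded to 5 d.p.)
v1: (-5,-1) → rotate → (1.88888,4.73626) → ×s → (1.03988,2.60744) → (1.04,2.61)
v2: (-2,-4.5) → rotate → (-2.68095,4.13068) → ×s → (-1.47593,2.27405) → (-1.48,2.27)
v3: (-1.5,-5) → rotate → (-3.37274,3.98430) → ×s → (-1.85678,2.19346) → (-1.86,2.19)
v4: (3.5,-3.5) → rotate → (-4.84253,-1.02466) → ×s → (-2.66594,-0.56410) → (-2.67,-0.56)
v5: (4,2.5) → rotate → (-0.08621,-4.71620) → ×s → (-0.04746,-2.59639) → (-0.05,-2.60)
v6: (2.5,3.5) → rotate → (1.57007,-4.00436) → ×s → (0.86437,-2.20450) → (0.86,-2.20)
v7: (-5,4.5) → rotate → (6.49881,1.73651) → ×s → (3.57777,0.95599) → (3.58,0.96)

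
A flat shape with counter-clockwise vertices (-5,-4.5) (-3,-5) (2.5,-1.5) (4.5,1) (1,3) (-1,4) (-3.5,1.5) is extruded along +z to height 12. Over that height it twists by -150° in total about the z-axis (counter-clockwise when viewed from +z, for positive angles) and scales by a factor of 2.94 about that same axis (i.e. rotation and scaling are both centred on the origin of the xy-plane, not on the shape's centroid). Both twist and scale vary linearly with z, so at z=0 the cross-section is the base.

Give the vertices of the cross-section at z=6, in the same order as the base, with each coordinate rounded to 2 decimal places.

Cross-section at z=6: (-11.11,7.22) (-11.04,3.16) (-1.58,-5.52) (4.20,-8.05) (6.22,-0.37) (7.10,3.94) (1.07,7.42)

t = z/height = 6/12 = 0.5
s = 1 + (scale-1)·z/height = 1 + (2.94-1)·6/12 = 1.970000
θ = twist·z/height = -150°·6/12 = -75.0000° = -1.308997 rad
cos θ = 0.258819, sin θ = -0.965926 (intermediates below are computed at full precision and shown rounded to 5 d.p.)
v1: (-5,-4.5) → rotate → (-5.64076,3.66494) → ×s → (-11.11230,7.21994) → (-11.11,7.22)
v2: (-3,-5) → rotate → (-5.60609,1.60368) → ×s → (-11.04399,3.15925) → (-11.04,3.16)
v3: (2.5,-1.5) → rotate → (-0.80184,-2.80304) → ×s → (-1.57963,-5.52199) → (-1.58,-5.52)
v4: (4.5,1) → rotate → (2.13061,-4.08785) → ×s → (4.19730,-8.05306) → (4.20,-8.05)
v5: (1,3) → rotate → (3.15660,-0.18947) → ×s → (6.21850,-0.37325) → (6.22,-0.37)
v6: (-1,4) → rotate → (3.60488,2.00120) → ×s → (7.10162,3.94237) → (7.10,3.94)
v7: (-3.5,1.5) → rotate → (0.54302,3.76897) → ×s → (1.06975,7.42487) → (1.07,7.42)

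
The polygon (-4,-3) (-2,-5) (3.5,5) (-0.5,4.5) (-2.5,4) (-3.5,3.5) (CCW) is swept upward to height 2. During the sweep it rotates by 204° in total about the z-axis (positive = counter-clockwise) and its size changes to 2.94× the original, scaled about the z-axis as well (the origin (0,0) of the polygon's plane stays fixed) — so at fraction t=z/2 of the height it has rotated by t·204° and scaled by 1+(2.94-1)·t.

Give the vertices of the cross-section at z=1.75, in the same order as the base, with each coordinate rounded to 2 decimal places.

Cross-section at z=1.75: (11.00,7.81) (5.75,13.34) (-9.79,-13.24) (1.03,-12.17) (6.46,-10.96) (9.19,-9.69)

t = z/height = 1.75/2 = 0.875
s = 1 + (scale-1)·z/height = 1 + (2.94-1)·1.75/2 = 2.697500
θ = twist·z/height = 204°·1.75/2 = 178.5000° = 3.115413 rad
cos θ = -0.999657, sin θ = 0.026177 (intermediates below are computed at full precision and shown rounded to 5 d.p.)
v1: (-4,-3) → rotate → (4.07716,2.89426) → ×s → (10.99814,7.80728) → (11.00,7.81)
v2: (-2,-5) → rotate → (2.13020,4.94593) → ×s → (5.74621,13.34165) → (5.75,13.34)
v3: (3.5,5) → rotate → (-3.62969,-4.90667) → ×s → (-9.79108,-13.23574) → (-9.79,-13.24)
v4: (-0.5,4.5) → rotate → (0.38203,-4.51155) → ×s → (1.03053,-12.16990) → (1.03,-12.17)
v5: (-2.5,4) → rotate → (2.39444,-4.06407) → ×s → (6.45899,-10.96283) → (6.46,-10.96)
v6: (-3.5,3.5) → rotate → (3.40718,-3.59042) → ×s → (9.19087,-9.68516) → (9.19,-9.69)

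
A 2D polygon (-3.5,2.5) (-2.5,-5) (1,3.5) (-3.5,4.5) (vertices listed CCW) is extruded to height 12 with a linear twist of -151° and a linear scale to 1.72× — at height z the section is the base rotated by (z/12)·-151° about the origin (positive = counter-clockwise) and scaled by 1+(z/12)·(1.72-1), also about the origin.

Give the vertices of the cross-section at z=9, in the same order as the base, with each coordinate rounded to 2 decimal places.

t = z/height = 9/12 = 0.75
s = 1 + (scale-1)·z/height = 1 + (1.72-1)·9/12 = 1.540000
θ = twist·z/height = -151°·9/12 = -113.2500° = -1.976585 rad
cos θ = -0.394744, sin θ = -0.918791 (intermediates below are computed at full precision and shown rounded to 5 d.p.)
v1: (-3.5,2.5) → rotate → (3.67858,2.22891) → ×s → (5.66502,3.43252) → (5.67,3.43)
v2: (-2.5,-5) → rotate → (-3.60710,4.27070) → ×s → (-5.55493,6.57687) → (-5.55,6.58)
v3: (1,3.5) → rotate → (2.82103,-2.30039) → ×s → (4.34438,-3.54261) → (4.34,-3.54)
v4: (-3.5,4.5) → rotate → (5.51616,1.43942) → ×s → (8.49489,2.21671) → (8.49,2.22)

Cross-section at z=9: (5.67,3.43) (-5.55,6.58) (4.34,-3.54) (8.49,2.22)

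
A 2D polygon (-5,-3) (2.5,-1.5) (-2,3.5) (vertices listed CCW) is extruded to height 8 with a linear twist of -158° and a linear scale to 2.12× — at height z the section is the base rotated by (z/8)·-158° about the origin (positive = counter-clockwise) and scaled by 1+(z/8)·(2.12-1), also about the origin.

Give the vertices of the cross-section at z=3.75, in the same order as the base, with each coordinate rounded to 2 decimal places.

Cross-section at z=3.75: (-6.49,6.08) (-1.15,-4.29) (4.29,4.40)

t = z/height = 3.75/8 = 0.46875
s = 1 + (scale-1)·z/height = 1 + (2.12-1)·3.75/8 = 1.525000
θ = twist·z/height = -158°·3.75/8 = -74.0625° = -1.292634 rad
cos θ = 0.274589, sin θ = -0.961562 (intermediates below are computed at full precision and shown rounded to 5 d.p.)
v1: (-5,-3) → rotate → (-4.25763,3.98404) → ×s → (-6.49288,6.07567) → (-6.49,6.08)
v2: (2.5,-1.5) → rotate → (-0.75587,-2.81579) → ×s → (-1.15270,-4.29408) → (-1.15,-4.29)
v3: (-2,3.5) → rotate → (2.81629,2.88418) → ×s → (4.29484,4.39838) → (4.29,4.40)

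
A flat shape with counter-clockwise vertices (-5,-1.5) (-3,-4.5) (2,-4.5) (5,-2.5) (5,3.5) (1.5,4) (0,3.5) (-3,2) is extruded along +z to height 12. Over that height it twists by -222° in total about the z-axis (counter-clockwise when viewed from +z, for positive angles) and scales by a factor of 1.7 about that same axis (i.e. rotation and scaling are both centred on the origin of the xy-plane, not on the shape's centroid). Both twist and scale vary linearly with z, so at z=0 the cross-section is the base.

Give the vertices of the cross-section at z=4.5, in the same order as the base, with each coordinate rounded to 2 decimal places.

t = z/height = 4.5/12 = 0.375
s = 1 + (scale-1)·z/height = 1 + (1.7-1)·4.5/12 = 1.262500
θ = twist·z/height = -222°·4.5/12 = -83.2500° = -1.452987 rad
cos θ = 0.117537, sin θ = -0.993068 (intermediates below are computed at full precision and shown rounded to 5 d.p.)
v1: (-5,-1.5) → rotate → (-2.07729,4.78904) → ×s → (-2.62258,6.04616) → (-2.62,6.05)
v2: (-3,-4.5) → rotate → (-4.82142,2.45029) → ×s → (-6.08704,3.09349) → (-6.09,3.09)
v3: (2,-4.5) → rotate → (-4.23373,-2.51506) → ×s → (-5.34509,-3.17526) → (-5.35,-3.18)
v4: (5,-2.5) → rotate → (-1.89498,-5.25919) → ×s → (-2.39242,-6.63972) → (-2.39,-6.64)
v5: (5,3.5) → rotate → (4.06343,-4.55396) → ×s → (5.13008,-5.74938) → (5.13,-5.75)
v6: (1.5,4) → rotate → (4.14858,-1.01945) → ×s → (5.23758,-1.28706) → (5.24,-1.29)
v7: (0,3.5) → rotate → (3.47574,0.41138) → ×s → (4.38812,0.51937) → (4.39,0.52)
v8: (-3,2) → rotate → (1.63352,3.21428) → ×s → (2.06232,4.05803) → (2.06,4.06)

Cross-section at z=4.5: (-2.62,6.05) (-6.09,3.09) (-5.35,-3.18) (-2.39,-6.64) (5.13,-5.75) (5.24,-1.29) (4.39,0.52) (2.06,4.06)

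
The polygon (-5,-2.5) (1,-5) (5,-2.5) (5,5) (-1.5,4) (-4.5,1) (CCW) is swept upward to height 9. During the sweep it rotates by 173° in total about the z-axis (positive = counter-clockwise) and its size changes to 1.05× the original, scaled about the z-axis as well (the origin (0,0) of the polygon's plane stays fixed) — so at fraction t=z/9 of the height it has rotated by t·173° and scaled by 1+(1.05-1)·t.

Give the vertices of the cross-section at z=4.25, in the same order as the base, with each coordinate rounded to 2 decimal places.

t = z/height = 4.25/9 = 0.472222
s = 1 + (scale-1)·z/height = 1 + (1.05-1)·4.25/9 = 1.023611
θ = twist·z/height = 173°·4.25/9 = 81.6944° = 1.425837 rad
cos θ = 0.144452, sin θ = 0.989512 (intermediates below are computed at full precision and shown rounded to 5 d.p.)
v1: (-5,-2.5) → rotate → (1.75152,-5.30869) → ×s → (1.79287,-5.43403) → (1.79,-5.43)
v2: (1,-5) → rotate → (5.09201,0.26725) → ×s → (5.21224,0.27356) → (5.21,0.27)
v3: (5,-2.5) → rotate → (3.19604,4.58643) → ×s → (3.27150,4.69472) → (3.27,4.69)
v4: (5,5) → rotate → (-4.22530,5.66982) → ×s → (-4.32506,5.80369) → (-4.33,5.80)
v5: (-1.5,4) → rotate → (-4.17473,-0.90646) → ×s → (-4.27330,-0.92786) → (-4.27,-0.93)
v6: (-4.5,1) → rotate → (-1.63955,-4.30835) → ×s → (-1.67826,-4.41008) → (-1.68,-4.41)

Cross-section at z=4.25: (1.79,-5.43) (5.21,0.27) (3.27,4.69) (-4.33,5.80) (-4.27,-0.93) (-1.68,-4.41)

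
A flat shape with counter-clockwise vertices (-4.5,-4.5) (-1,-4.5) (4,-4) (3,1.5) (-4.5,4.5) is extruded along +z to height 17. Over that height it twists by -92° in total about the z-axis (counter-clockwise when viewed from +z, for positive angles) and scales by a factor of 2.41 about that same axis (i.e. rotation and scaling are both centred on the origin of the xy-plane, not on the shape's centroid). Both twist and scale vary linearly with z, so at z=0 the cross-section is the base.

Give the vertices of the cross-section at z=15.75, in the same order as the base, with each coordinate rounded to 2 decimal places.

Cross-section at z=15.75: (-11.20,9.48) (-10.53,1.44) (-8.43,-9.96) (4.02,-6.61) (9.48,11.20)

t = z/height = 15.75/17 = 0.926471
s = 1 + (scale-1)·z/height = 1 + (2.41-1)·15.75/17 = 2.306324
θ = twist·z/height = -92°·15.75/17 = -85.2353° = -1.487637 rad
cos θ = 0.083064, sin θ = -0.996544 (intermediates below are computed at full precision and shown rounded to 5 d.p.)
v1: (-4.5,-4.5) → rotate → (-4.85824,4.11066) → ×s → (-11.20467,9.48051) → (-11.20,9.48)
v2: (-1,-4.5) → rotate → (-4.56751,0.62276) → ×s → (-10.53416,1.43628) → (-10.53,1.44)
v3: (4,-4) → rotate → (-3.65392,-4.31843) → ×s → (-8.42712,-9.95970) → (-8.43,-9.96)
v4: (3,1.5) → rotate → (1.74401,-2.86504) → ×s → (4.02225,-6.60770) → (4.02,-6.61)
v5: (-4.5,4.5) → rotate → (4.11066,4.85824) → ×s → (9.48051,11.20467) → (9.48,11.20)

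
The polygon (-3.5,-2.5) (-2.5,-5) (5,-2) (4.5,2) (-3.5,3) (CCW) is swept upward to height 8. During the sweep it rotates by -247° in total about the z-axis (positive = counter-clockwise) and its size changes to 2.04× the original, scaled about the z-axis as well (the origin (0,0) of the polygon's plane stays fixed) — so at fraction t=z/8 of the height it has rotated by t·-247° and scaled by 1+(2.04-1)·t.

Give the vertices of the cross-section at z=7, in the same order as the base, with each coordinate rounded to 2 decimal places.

Cross-section at z=7: (8.21,-0.08) (9.49,4.90) (-5.46,8.72) (-9.19,1.98) (2.02,-8.57)

t = z/height = 7/8 = 0.875
s = 1 + (scale-1)·z/height = 1 + (2.04-1)·7/8 = 1.910000
θ = twist·z/height = -247°·7/8 = -216.1250° = -3.772093 rad
cos θ = -0.807733, sin θ = 0.589549 (intermediates below are computed at full precision and shown rounded to 5 d.p.)
v1: (-3.5,-2.5) → rotate → (4.30094,-0.04409) → ×s → (8.21479,-0.08421) → (8.21,-0.08)
v2: (-2.5,-5) → rotate → (4.96708,2.56479) → ×s → (9.48712,4.89875) → (9.49,4.90)
v3: (5,-2) → rotate → (-2.85957,4.56321) → ×s → (-5.46177,8.71573) → (-5.46,8.72)
v4: (4.5,2) → rotate → (-4.81389,1.03750) → ×s → (-9.19454,1.98163) → (-9.19,1.98)
v5: (-3.5,3) → rotate → (1.05842,-4.48662) → ×s → (2.02158,-8.56944) → (2.02,-8.57)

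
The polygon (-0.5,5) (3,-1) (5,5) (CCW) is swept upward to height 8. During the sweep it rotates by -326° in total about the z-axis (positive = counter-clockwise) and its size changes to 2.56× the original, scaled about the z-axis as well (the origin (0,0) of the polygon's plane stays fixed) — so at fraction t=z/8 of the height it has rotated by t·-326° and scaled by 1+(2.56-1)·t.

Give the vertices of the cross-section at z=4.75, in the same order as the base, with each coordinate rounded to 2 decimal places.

Cross-section at z=4.75: (-1.32,-9.59) (-5.17,3.23) (-11.62,-7.10)

t = z/height = 4.75/8 = 0.59375
s = 1 + (scale-1)·z/height = 1 + (2.56-1)·4.75/8 = 1.926250
θ = twist·z/height = -326°·4.75/8 = -193.5625° = -3.378303 rad
cos θ = -0.972115, sin θ = 0.234506 (intermediates below are computed at full precision and shown rounded to 5 d.p.)
v1: (-0.5,5) → rotate → (-0.68647,-4.97783) → ×s → (-1.32232,-9.58854) → (-1.32,-9.59)
v2: (3,-1) → rotate → (-2.68184,1.67563) → ×s → (-5.16589,3.22769) → (-5.17,3.23)
v3: (5,5) → rotate → (-6.03310,-3.68804) → ×s → (-11.62126,-7.10409) → (-11.62,-7.10)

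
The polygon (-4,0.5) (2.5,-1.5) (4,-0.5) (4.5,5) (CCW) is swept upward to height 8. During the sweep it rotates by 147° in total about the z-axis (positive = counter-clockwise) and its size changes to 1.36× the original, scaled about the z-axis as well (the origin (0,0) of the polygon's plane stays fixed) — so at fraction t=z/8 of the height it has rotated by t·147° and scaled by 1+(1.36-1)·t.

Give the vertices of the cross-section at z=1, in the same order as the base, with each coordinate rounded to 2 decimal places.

t = z/height = 1/8 = 0.125
s = 1 + (scale-1)·z/height = 1 + (1.36-1)·1/8 = 1.045000
θ = twist·z/height = 147°·1/8 = 18.3750° = 0.320704 rad
cos θ = 0.949014, sin θ = 0.315235 (intermediates below are computed at full precision and shown rounded to 5 d.p.)
v1: (-4,0.5) → rotate → (-3.95367,-0.78643) → ×s → (-4.13159,-0.82182) → (-4.13,-0.82)
v2: (2.5,-1.5) → rotate → (2.84539,-0.63543) → ×s → (2.97343,-0.66403) → (2.97,-0.66)
v3: (4,-0.5) → rotate → (3.95367,0.78643) → ×s → (4.13159,0.82182) → (4.13,0.82)
v4: (4.5,5) → rotate → (2.69439,6.16363) → ×s → (2.81563,6.44099) → (2.82,6.44)

Cross-section at z=1: (-4.13,-0.82) (2.97,-0.66) (4.13,0.82) (2.82,6.44)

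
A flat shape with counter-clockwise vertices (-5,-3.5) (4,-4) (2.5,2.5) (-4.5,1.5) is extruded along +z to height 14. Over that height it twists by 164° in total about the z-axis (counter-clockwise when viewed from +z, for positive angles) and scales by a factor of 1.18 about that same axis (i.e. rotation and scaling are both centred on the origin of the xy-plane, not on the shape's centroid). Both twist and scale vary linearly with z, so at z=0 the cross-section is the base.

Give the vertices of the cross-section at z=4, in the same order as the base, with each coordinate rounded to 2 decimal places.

t = z/height = 4/14 = 0.285714
s = 1 + (scale-1)·z/height = 1 + (1.18-1)·4/14 = 1.051429
θ = twist·z/height = 164°·4/14 = 46.8571° = 0.817811 rad
cos θ = 0.683820, sin θ = 0.729651 (intermediates below are computed at full precision and shown rounded to 5 d.p.)
v1: (-5,-3.5) → rotate → (-0.86532,-6.04162) → ×s → (-0.90982,-6.35234) → (-0.91,-6.35)
v2: (4,-4) → rotate → (5.65388,0.18332) → ×s → (5.94465,0.19275) → (5.94,0.19)
v3: (2.5,2.5) → rotate → (-0.11458,3.53368) → ×s → (-0.12047,3.71541) → (-0.12,3.72)
v4: (-4.5,1.5) → rotate → (-4.17167,-2.25770) → ×s → (-4.38621,-2.37381) → (-4.39,-2.37)

Cross-section at z=4: (-0.91,-6.35) (5.94,0.19) (-0.12,3.72) (-4.39,-2.37)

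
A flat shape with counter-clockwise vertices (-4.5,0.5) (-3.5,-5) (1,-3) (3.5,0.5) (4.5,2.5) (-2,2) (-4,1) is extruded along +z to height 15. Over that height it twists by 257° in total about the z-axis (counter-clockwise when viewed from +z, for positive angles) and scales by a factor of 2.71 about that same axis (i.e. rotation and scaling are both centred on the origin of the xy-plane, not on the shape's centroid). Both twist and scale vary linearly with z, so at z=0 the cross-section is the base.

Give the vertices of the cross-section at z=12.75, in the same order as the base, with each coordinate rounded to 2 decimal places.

t = z/height = 12.75/15 = 0.85
s = 1 + (scale-1)·z/height = 1 + (2.71-1)·12.75/15 = 2.453500
θ = twist·z/height = 257°·12.75/15 = 218.4500° = 3.812672 rad
cos θ = -0.783151, sin θ = -0.621831 (intermediates below are computed at full precision and shown rounded to 5 d.p.)
v1: (-4.5,0.5) → rotate → (3.83510,2.40667) → ×s → (9.40941,5.90475) → (9.41,5.90)
v2: (-3.5,-5) → rotate → (-0.36813,6.09217) → ×s → (-0.90320,14.94713) → (-0.90,14.95)
v3: (1,-3) → rotate → (-2.64865,1.72762) → ×s → (-6.49845,4.23872) → (-6.50,4.24)
v4: (3.5,0.5) → rotate → (-2.43011,-2.56799) → ×s → (-5.96228,-6.30055) → (-5.96,-6.30)
v5: (4.5,2.5) → rotate → (-1.96960,-4.75612) → ×s → (-4.83242,-11.66914) → (-4.83,-11.67)
v6: (-2,2) → rotate → (2.80997,-0.32264) → ×s → (6.89425,-0.79160) → (6.89,-0.79)
v7: (-4,1) → rotate → (3.75444,1.70417) → ×s → (9.21151,4.18119) → (9.21,4.18)

Cross-section at z=12.75: (9.41,5.90) (-0.90,14.95) (-6.50,4.24) (-5.96,-6.30) (-4.83,-11.67) (6.89,-0.79) (9.21,4.18)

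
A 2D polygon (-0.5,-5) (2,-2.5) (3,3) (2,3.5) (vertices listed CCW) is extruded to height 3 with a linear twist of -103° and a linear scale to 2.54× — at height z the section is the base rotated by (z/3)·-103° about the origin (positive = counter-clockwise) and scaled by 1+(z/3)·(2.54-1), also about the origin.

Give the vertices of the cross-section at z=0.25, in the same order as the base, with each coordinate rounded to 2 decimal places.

Cross-section at z=0.25: (-1.40,-5.49) (1.81,-3.13) (3.85,2.84) (2.82,3.57)

t = z/height = 0.25/3 = 0.0833333
s = 1 + (scale-1)·z/height = 1 + (2.54-1)·0.25/3 = 1.128333
θ = twist·z/height = -103°·0.25/3 = -8.5833° = -0.149807 rad
cos θ = 0.988800, sin θ = -0.149248 (intermediates below are computed at full precision and shown rounded to 5 d.p.)
v1: (-0.5,-5) → rotate → (-1.24064,-4.86938) → ×s → (-1.39985,-5.49428) → (-1.40,-5.49)
v2: (2,-2.5) → rotate → (1.60448,-2.77050) → ×s → (1.81039,-3.12604) → (1.81,-3.13)
v3: (3,3) → rotate → (3.41414,2.51866) → ×s → (3.85229,2.84188) → (3.85,2.84)
v4: (2,3.5) → rotate → (2.49997,3.16230) → ×s → (2.82080,3.56813) → (2.82,3.57)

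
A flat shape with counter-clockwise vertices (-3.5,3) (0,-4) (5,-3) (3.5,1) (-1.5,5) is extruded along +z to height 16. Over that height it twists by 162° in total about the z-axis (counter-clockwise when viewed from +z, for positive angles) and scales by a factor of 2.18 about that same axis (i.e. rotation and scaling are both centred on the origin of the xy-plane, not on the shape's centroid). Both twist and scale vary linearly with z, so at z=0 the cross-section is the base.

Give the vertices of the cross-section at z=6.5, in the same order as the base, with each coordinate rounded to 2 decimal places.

Cross-section at z=6.5: (-6.17,-2.90) (5.40,-2.42) (7.08,4.93) (0.77,5.33) (-7.66,1.01)

t = z/height = 6.5/16 = 0.40625
s = 1 + (scale-1)·z/height = 1 + (2.18-1)·6.5/16 = 1.479375
θ = twist·z/height = 162°·6.5/16 = 65.8125° = 1.148645 rad
cos θ = 0.409724, sin θ = 0.912210 (intermediates below are computed at full precision and shown rounded to 5 d.p.)
v1: (-3.5,3) → rotate → (-4.17066,-1.96356) → ×s → (-6.16997,-2.90484) → (-6.17,-2.90)
v2: (0,-4) → rotate → (3.64884,-1.63890) → ×s → (5.39800,-2.42454) → (5.40,-2.42)
v3: (5,-3) → rotate → (4.78525,3.33188) → ×s → (7.07918,4.92909) → (7.08,4.93)
v4: (3.5,1) → rotate → (0.52182,3.60246) → ×s → (0.77197,5.32939) → (0.77,5.33)
v5: (-1.5,5) → rotate → (-5.17563,0.68031) → ×s → (-7.65670,1.00643) → (-7.66,1.01)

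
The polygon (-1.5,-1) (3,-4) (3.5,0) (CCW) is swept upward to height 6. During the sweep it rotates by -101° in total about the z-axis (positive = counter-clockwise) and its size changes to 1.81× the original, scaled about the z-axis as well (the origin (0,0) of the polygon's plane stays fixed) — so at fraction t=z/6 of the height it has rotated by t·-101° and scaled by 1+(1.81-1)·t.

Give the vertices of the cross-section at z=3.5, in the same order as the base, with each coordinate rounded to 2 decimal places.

Cross-section at z=3.5: (-2.40,1.13) (-2.76,-6.82) (2.66,-4.41)

t = z/height = 3.5/6 = 0.583333
s = 1 + (scale-1)·z/height = 1 + (1.81-1)·3.5/6 = 1.472500
θ = twist·z/height = -101°·3.5/6 = -58.9167° = -1.028290 rad
cos θ = 0.516284, sin θ = -0.856417 (intermediates below are computed at full precision and shown rounded to 5 d.p.)
v1: (-1.5,-1) → rotate → (-1.63084,0.76834) → ×s → (-2.40142,1.13138) → (-2.40,1.13)
v2: (3,-4) → rotate → (-1.87682,-4.63439) → ×s → (-2.76361,-6.82414) → (-2.76,-6.82)
v3: (3.5,0) → rotate → (1.80699,-2.99746) → ×s → (2.66080,-4.41376) → (2.66,-4.41)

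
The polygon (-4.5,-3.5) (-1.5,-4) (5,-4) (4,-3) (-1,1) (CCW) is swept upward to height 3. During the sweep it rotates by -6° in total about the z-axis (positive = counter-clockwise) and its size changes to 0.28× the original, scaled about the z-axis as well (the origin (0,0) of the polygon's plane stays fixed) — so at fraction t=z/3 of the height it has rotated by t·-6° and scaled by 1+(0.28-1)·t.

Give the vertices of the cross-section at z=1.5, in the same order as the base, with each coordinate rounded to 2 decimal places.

Cross-section at z=1.5: (-2.99,-2.09) (-1.09,-2.51) (3.06,-2.72) (2.46,-2.05) (-0.61,0.67)

t = z/height = 1.5/3 = 0.5
s = 1 + (scale-1)·z/height = 1 + (0.28-1)·1.5/3 = 0.640000
θ = twist·z/height = -6°·1.5/3 = -3.0000° = -0.052360 rad
cos θ = 0.998630, sin θ = -0.052336 (intermediates below are computed at full precision and shown rounded to 5 d.p.)
v1: (-4.5,-3.5) → rotate → (-4.67701,-3.25969) → ×s → (-2.99329,-2.08620) → (-2.99,-2.09)
v2: (-1.5,-4) → rotate → (-1.70729,-3.91601) → ×s → (-1.09266,-2.50625) → (-1.09,-2.51)
v3: (5,-4) → rotate → (4.78380,-4.25620) → ×s → (3.06163,-2.72397) → (3.06,-2.72)
v4: (4,-3) → rotate → (3.83751,-3.20523) → ×s → (2.45601,-2.05135) → (2.46,-2.05)
v5: (-1,1) → rotate → (-0.94629,1.05097) → ×s → (-0.60563,0.67262) → (-0.61,0.67)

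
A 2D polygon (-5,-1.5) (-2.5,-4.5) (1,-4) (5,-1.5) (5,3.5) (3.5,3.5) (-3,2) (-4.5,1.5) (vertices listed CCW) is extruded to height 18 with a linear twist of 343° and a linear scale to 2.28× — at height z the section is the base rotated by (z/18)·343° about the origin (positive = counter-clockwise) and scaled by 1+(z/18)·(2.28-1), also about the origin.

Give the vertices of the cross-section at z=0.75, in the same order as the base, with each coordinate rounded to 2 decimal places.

t = z/height = 0.75/18 = 0.0416667
s = 1 + (scale-1)·z/height = 1 + (2.28-1)·0.75/18 = 1.053333
θ = twist·z/height = 343°·0.75/18 = 14.2917° = 0.249437 rad
cos θ = 0.969052, sin θ = 0.246858 (intermediates below are computed at full precision and shown rounded to 5 d.p.)
v1: (-5,-1.5) → rotate → (-4.47497,-2.68787) → ×s → (-4.71364,-2.83122) → (-4.71,-2.83)
v2: (-2.5,-4.5) → rotate → (-1.31177,-4.97788) → ×s → (-1.38173,-5.24336) → (-1.38,-5.24)
v3: (1,-4) → rotate → (1.95648,-3.62935) → ×s → (2.06083,-3.82291) → (2.06,-3.82)
v4: (5,-1.5) → rotate → (5.21555,-0.21929) → ×s → (5.49371,-0.23098) → (5.49,-0.23)
v5: (5,3.5) → rotate → (3.98125,4.62597) → ×s → (4.19359,4.87269) → (4.19,4.87)
v6: (3.5,3.5) → rotate → (2.52768,4.25568) → ×s → (2.66249,4.48265) → (2.66,4.48)
v7: (-3,2) → rotate → (-3.40087,1.19753) → ×s → (-3.58225,1.26140) → (-3.58,1.26)
v8: (-4.5,1.5) → rotate → (-4.73102,0.34272) → ×s → (-4.98334,0.36099) → (-4.98,0.36)

Cross-section at z=0.75: (-4.71,-2.83) (-1.38,-5.24) (2.06,-3.82) (5.49,-0.23) (4.19,4.87) (2.66,4.48) (-3.58,1.26) (-4.98,0.36)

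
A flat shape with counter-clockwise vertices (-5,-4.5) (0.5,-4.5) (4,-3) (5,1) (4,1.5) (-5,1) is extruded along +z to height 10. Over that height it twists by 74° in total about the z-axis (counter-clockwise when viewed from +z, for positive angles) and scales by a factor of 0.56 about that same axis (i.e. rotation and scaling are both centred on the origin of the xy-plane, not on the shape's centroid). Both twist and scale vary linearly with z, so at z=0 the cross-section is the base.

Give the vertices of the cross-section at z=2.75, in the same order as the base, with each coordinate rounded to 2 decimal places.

Cross-section at z=2.75: (-2.75,-5.24) (1.79,-3.56) (4.21,-1.25) (3.82,2.35) (2.84,2.46) (-4.43,-0.70)

t = z/height = 2.75/10 = 0.275
s = 1 + (scale-1)·z/height = 1 + (0.56-1)·2.75/10 = 0.879000
θ = twist·z/height = 74°·2.75/10 = 20.3500° = 0.355175 rad
cos θ = 0.937586, sin θ = 0.347754 (intermediates below are computed at full precision and shown rounded to 5 d.p.)
v1: (-5,-4.5) → rotate → (-3.12304,-5.95791) → ×s → (-2.74515,-5.23700) → (-2.75,-5.24)
v2: (0.5,-4.5) → rotate → (2.03369,-4.04526) → ×s → (1.78761,-3.55578) → (1.79,-3.56)
v3: (4,-3) → rotate → (4.79361,-1.42174) → ×s → (4.21358,-1.24971) → (4.21,-1.25)
v4: (5,1) → rotate → (4.34018,2.67636) → ×s → (3.81501,2.35252) → (3.82,2.35)
v5: (4,1.5) → rotate → (3.22871,2.79739) → ×s → (2.83804,2.45891) → (2.84,2.46)
v6: (-5,1) → rotate → (-5.03568,-0.80118) → ×s → (-4.42637,-0.70424) → (-4.43,-0.70)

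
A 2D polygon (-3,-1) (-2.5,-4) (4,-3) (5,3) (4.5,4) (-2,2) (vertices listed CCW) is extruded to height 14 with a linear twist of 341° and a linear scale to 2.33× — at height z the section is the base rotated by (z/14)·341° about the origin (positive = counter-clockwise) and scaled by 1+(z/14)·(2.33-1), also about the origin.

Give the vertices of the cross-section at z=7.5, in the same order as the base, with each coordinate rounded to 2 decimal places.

t = z/height = 7.5/14 = 0.535714
s = 1 + (scale-1)·z/height = 1 + (2.33-1)·7.5/14 = 1.712500
θ = twist·z/height = 341°·7.5/14 = 182.6786° = 3.188343 rad
cos θ = -0.998907, sin θ = -0.046733 (intermediates below are computed at full precision and shown rounded to 5 d.p.)
v1: (-3,-1) → rotate → (2.94999,1.13911) → ×s → (5.05186,1.95072) → (5.05,1.95)
v2: (-2.5,-4) → rotate → (2.31034,4.11246) → ×s → (3.95645,7.04259) → (3.96,7.04)
v3: (4,-3) → rotate → (-4.13583,2.80979) → ×s → (-7.08261,4.81177) → (-7.08,4.81)
v4: (5,3) → rotate → (-4.85434,-3.23039) → ×s → (-8.31305,-5.53204) → (-8.31,-5.53)
v5: (4.5,4) → rotate → (-4.30815,-4.20593) → ×s → (-7.37771,-7.20265) → (-7.38,-7.20)
v6: (-2,2) → rotate → (2.09128,-1.90435) → ×s → (3.58132,-3.26120) → (3.58,-3.26)

Cross-section at z=7.5: (5.05,1.95) (3.96,7.04) (-7.08,4.81) (-8.31,-5.53) (-7.38,-7.20) (3.58,-3.26)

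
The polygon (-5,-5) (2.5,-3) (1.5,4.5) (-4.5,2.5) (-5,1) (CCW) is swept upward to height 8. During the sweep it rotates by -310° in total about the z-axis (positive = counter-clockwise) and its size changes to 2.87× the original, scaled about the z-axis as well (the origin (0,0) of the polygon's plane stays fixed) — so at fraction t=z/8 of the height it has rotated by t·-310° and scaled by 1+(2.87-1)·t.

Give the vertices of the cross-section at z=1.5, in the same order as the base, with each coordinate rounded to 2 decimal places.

Cross-section at z=1.5: (-9.30,2.17) (-1.66,-5.01) (6.23,1.49) (-0.34,6.94) (-2.42,6.45)

t = z/height = 1.5/8 = 0.1875
s = 1 + (scale-1)·z/height = 1 + (2.87-1)·1.5/8 = 1.350625
θ = twist·z/height = -310°·1.5/8 = -58.1250° = -1.014473 rad
cos θ = 0.528068, sin θ = -0.849202 (intermediates below are computed at full precision and shown rounded to 5 d.p.)
v1: (-5,-5) → rotate → (-6.88635,1.60567) → ×s → (-9.30088,2.16866) → (-9.30,2.17)
v2: (2.5,-3) → rotate → (-1.22744,-3.70721) → ×s → (-1.65781,-5.00705) → (-1.66,-5.01)
v3: (1.5,4.5) → rotate → (4.61351,1.10250) → ×s → (6.23112,1.48907) → (6.23,1.49)
v4: (-4.5,2.5) → rotate → (-0.25330,5.14158) → ×s → (-0.34211,6.94435) → (-0.34,6.94)
v5: (-5,1) → rotate → (-1.79114,4.77408) → ×s → (-2.41915,6.44799) → (-2.42,6.45)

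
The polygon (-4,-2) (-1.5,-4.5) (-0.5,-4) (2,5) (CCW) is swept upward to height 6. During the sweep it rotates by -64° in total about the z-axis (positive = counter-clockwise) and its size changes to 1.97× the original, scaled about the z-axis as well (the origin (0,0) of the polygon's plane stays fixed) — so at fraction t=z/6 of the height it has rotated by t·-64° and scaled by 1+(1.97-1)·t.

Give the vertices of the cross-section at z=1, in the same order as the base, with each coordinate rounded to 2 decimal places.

t = z/height = 1/6 = 0.166667
s = 1 + (scale-1)·z/height = 1 + (1.97-1)·1/6 = 1.161667
θ = twist·z/height = -64°·1/6 = -10.6667° = -0.186168 rad
cos θ = 0.982721, sin θ = -0.185095 (intermediates below are computed at full precision and shown rounded to 5 d.p.)
v1: (-4,-2) → rotate → (-4.30107,-1.22506) → ×s → (-4.99641,-1.42311) → (-5.00,-1.42)
v2: (-1.5,-4.5) → rotate → (-2.30701,-4.14460) → ×s → (-2.67997,-4.81464) → (-2.68,-4.81)
v3: (-0.5,-4) → rotate → (-1.23174,-3.83834) → ×s → (-1.43087,-4.45887) → (-1.43,-4.46)
v4: (2,5) → rotate → (2.89092,4.54341) → ×s → (3.35828,5.27793) → (3.36,5.28)

Cross-section at z=1: (-5.00,-1.42) (-2.68,-4.81) (-1.43,-4.46) (3.36,5.28)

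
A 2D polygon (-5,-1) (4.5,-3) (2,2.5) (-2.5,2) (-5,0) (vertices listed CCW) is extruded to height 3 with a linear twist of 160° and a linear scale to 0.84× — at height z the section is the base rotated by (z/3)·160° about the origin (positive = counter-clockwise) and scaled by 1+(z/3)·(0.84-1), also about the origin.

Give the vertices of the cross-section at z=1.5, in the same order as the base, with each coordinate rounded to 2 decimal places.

t = z/height = 1.5/3 = 0.5
s = 1 + (scale-1)·z/height = 1 + (0.84-1)·1.5/3 = 0.920000
θ = twist·z/height = 160°·1.5/3 = 80.0000° = 1.396263 rad
cos θ = 0.173648, sin θ = 0.984808 (intermediates below are computed at full precision and shown rounded to 5 d.p.)
v1: (-5,-1) → rotate → (0.11657,-5.09769) → ×s → (0.10724,-4.68987) → (0.11,-4.69)
v2: (4.5,-3) → rotate → (3.73584,3.91069) → ×s → (3.43697,3.59784) → (3.44,3.60)
v3: (2,2.5) → rotate → (-2.11472,2.40374) → ×s → (-1.94555,2.21144) → (-1.95,2.21)
v4: (-2.5,2) → rotate → (-2.40374,-2.11472) → ×s → (-2.21144,-1.94555) → (-2.21,-1.95)
v5: (-5,0) → rotate → (-0.86824,-4.92404) → ×s → (-0.79878,-4.53012) → (-0.80,-4.53)

Cross-section at z=1.5: (0.11,-4.69) (3.44,3.60) (-1.95,2.21) (-2.21,-1.95) (-0.80,-4.53)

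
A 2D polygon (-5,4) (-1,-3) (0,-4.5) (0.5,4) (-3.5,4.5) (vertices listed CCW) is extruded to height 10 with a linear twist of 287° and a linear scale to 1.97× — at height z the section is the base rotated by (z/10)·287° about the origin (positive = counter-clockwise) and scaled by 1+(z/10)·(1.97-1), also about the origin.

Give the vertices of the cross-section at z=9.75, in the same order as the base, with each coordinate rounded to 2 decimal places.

Cross-section at z=9.75: (6.01,10.91) (-6.08,0.92) (-8.63,-1.49) (7.83,0.37) (7.47,8.20)

t = z/height = 9.75/10 = 0.975
s = 1 + (scale-1)·z/height = 1 + (1.97-1)·9.75/10 = 1.945750
θ = twist·z/height = 287°·9.75/10 = 279.8250° = 4.883868 rad
cos θ = 0.170639, sin θ = -0.985334 (intermediates below are computed at full precision and shown rounded to 5 d.p.)
v1: (-5,4) → rotate → (3.08814,5.60923) → ×s → (6.00874,10.91415) → (6.01,10.91)
v2: (-1,-3) → rotate → (-3.12664,0.47342) → ×s → (-6.08366,0.92115) → (-6.08,0.92)
v3: (0,-4.5) → rotate → (-4.43400,-0.76788) → ×s → (-8.62746,-1.49410) → (-8.63,-1.49)
v4: (0.5,4) → rotate → (4.02665,0.18989) → ×s → (7.83486,0.36948) → (7.83,0.37)
v5: (-3.5,4.5) → rotate → (3.83676,4.21654) → ×s → (7.46538,8.20434) → (7.47,8.20)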